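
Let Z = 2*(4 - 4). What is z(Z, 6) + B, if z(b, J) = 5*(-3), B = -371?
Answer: -386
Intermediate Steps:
Z = 0 (Z = 2*0 = 0)
z(b, J) = -15
z(Z, 6) + B = -15 - 371 = -386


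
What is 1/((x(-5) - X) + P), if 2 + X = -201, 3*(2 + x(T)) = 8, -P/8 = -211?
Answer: 3/5675 ≈ 0.00052863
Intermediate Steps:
P = 1688 (P = -8*(-211) = 1688)
x(T) = ⅔ (x(T) = -2 + (⅓)*8 = -2 + 8/3 = ⅔)
X = -203 (X = -2 - 201 = -203)
1/((x(-5) - X) + P) = 1/((⅔ - 1*(-203)) + 1688) = 1/((⅔ + 203) + 1688) = 1/(611/3 + 1688) = 1/(5675/3) = 3/5675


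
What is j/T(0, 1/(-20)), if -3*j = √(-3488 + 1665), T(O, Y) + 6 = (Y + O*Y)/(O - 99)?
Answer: 660*I*√1823/11879 ≈ 2.3722*I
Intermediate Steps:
T(O, Y) = -6 + (Y + O*Y)/(-99 + O) (T(O, Y) = -6 + (Y + O*Y)/(O - 99) = -6 + (Y + O*Y)/(-99 + O))
j = -I*√1823/3 (j = -√(-3488 + 1665)/3 = -I*√1823/3 ≈ -14.232*I)
j/T(0, 1/(-20)) = (-I*√1823/3)/(((594 + 1/(-20) - 6*0 + 0/(-20))/(-99 + 0))) = (-I*√1823/3)/(((594 - 1/20 + 0 + 0*(-1/20))/(-99))) = (-I*√1823/3)/((-(594 - 1/20 + 0 + 0)/99)) = (-I*√1823/3)/((-1/99*11879/20)) = (-I*√1823/3)/(-11879/1980) = -I*√1823/3*(-1980/11879) = 660*I*√1823/11879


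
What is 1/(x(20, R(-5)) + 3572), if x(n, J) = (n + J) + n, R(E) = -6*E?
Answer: 1/3642 ≈ 0.00027457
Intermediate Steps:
x(n, J) = J + 2*n (x(n, J) = (J + n) + n = J + 2*n)
1/(x(20, R(-5)) + 3572) = 1/((-6*(-5) + 2*20) + 3572) = 1/((30 + 40) + 3572) = 1/(70 + 3572) = 1/3642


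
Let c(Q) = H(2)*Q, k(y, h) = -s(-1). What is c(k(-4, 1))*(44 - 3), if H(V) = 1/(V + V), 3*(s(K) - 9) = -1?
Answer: -533/6 ≈ -88.833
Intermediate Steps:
s(K) = 26/3 (s(K) = 9 + (⅓)*(-1) = 9 - ⅓ = 26/3)
H(V) = 1/(2*V)
k(y, h) = -26/3 (k(y, h) = -1*26/3 = -26/3)
c(Q) = Q/4 (c(Q) = ((½)/2)*Q = ((½)*(½))*Q = Q/4)
c(k(-4, 1))*(44 - 3) = ((¼)*(-26/3))*(44 - 3) = -13/6*41 = -533/6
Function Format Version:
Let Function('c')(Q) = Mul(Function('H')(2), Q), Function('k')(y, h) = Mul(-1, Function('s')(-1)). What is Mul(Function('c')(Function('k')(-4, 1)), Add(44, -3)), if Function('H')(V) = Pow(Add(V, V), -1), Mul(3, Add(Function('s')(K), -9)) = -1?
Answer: Rational(-533, 6) ≈ -88.833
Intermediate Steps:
Function('s')(K) = Rational(26, 3) (Function('s')(K) = Add(9, Mul(Rational(1, 3), -1)) = Add(9, Rational(-1, 3)) = Rational(26, 3))
Function('H')(V) = Mul(Rational(1, 2), Pow(V, -1)) (Function('H')(V) = Pow(Mul(2, V), -1) = Mul(Rational(1, 2), Pow(V, -1)))
Function('k')(y, h) = Rational(-26, 3) (Function('k')(y, h) = Mul(-1, Rational(26, 3)) = Rational(-26, 3))
Function('c')(Q) = Mul(Rational(1, 4), Q) (Function('c')(Q) = Mul(Mul(Rational(1, 2), Pow(2, -1)), Q) = Mul(Mul(Rational(1, 2), Rational(1, 2)), Q) = Mul(Rational(1, 4), Q))
Mul(Function('c')(Function('k')(-4, 1)), Add(44, -3)) = Mul(Mul(Rational(1, 4), Rational(-26, 3)), Add(44, -3)) = Mul(Rational(-13, 6), 41) = Rational(-533, 6)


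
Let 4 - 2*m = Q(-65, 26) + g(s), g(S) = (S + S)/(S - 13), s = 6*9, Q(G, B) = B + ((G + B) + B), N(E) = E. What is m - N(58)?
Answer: -5233/82 ≈ -63.817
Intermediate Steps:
Q(G, B) = G + 3*B (Q(G, B) = B + ((B + G) + B) = B + (G + 2*B) = G + 3*B)
s = 54
g(S) = 2*S/(-13 + S) (g(S) = (2*S)/(-13 + S) = 2*S/(-13 + S))
m = -477/82 (m = 2 - ((-65 + 3*26) + 2*54/(-13 + 54))/2 = 2 - ((-65 + 78) + 2*54/41)/2 = 2 - (13 + 2*54*(1/41))/2 = 2 - (13 + 108/41)/2 = 2 - ½*641/41 = 2 - 641/82 = -477/82 ≈ -5.8171)
m - N(58) = -477/82 - 1*58 = -477/82 - 58 = -5233/82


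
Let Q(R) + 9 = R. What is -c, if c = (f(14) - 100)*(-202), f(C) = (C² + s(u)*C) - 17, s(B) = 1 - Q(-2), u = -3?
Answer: 49894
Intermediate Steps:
Q(R) = -9 + R
s(B) = 12 (s(B) = 1 - (-9 - 2) = 1 - 1*(-11) = 1 + 11 = 12)
f(C) = -17 + C² + 12*C (f(C) = (C² + 12*C) - 17 = -17 + C² + 12*C)
c = -49894 (c = ((-17 + 14² + 12*14) - 100)*(-202) = ((-17 + 196 + 168) - 100)*(-202) = (347 - 100)*(-202) = 247*(-202) = -49894)
-c = -1*(-49894) = 49894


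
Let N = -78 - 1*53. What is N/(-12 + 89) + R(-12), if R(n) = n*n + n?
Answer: 10033/77 ≈ 130.30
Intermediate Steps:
R(n) = n + n² (R(n) = n² + n = n + n²)
N = -131 (N = -78 - 53 = -131)
N/(-12 + 89) + R(-12) = -131/(-12 + 89) - 12*(1 - 12) = -131/77 - 12*(-11) = (1/77)*(-131) + 132 = -131/77 + 132 = 10033/77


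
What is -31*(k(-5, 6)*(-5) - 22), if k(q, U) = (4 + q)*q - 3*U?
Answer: -1333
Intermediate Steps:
k(q, U) = -3*U + q*(4 + q) (k(q, U) = q*(4 + q) - 3*U = -3*U + q*(4 + q))
-31*(k(-5, 6)*(-5) - 22) = -31*(((-5)**2 - 3*6 + 4*(-5))*(-5) - 22) = -31*((25 - 18 - 20)*(-5) - 22) = -31*(-13*(-5) - 22) = -31*(65 - 22) = -31*43 = -1333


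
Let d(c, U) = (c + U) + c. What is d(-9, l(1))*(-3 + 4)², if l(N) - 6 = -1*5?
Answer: -17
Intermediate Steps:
l(N) = 1 (l(N) = 6 - 1*5 = 6 - 5 = 1)
d(c, U) = U + 2*c (d(c, U) = (U + c) + c = U + 2*c)
d(-9, l(1))*(-3 + 4)² = (1 + 2*(-9))*(-3 + 4)² = (1 - 18)*1² = -17*1 = -17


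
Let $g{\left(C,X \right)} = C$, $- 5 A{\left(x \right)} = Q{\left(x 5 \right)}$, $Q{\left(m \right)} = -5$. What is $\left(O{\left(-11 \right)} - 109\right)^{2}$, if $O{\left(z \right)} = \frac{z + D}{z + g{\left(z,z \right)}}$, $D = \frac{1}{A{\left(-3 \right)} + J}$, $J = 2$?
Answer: $\frac{12823561}{1089} \approx 11776.0$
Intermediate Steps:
$A{\left(x \right)} = 1$ ($A{\left(x \right)} = \left(- \frac{1}{5}\right) \left(-5\right) = 1$)
$D = \frac{1}{3}$ ($D = \frac{1}{1 + 2} = \frac{1}{3} \approx 0.33333$)
$O{\left(z \right)} = \frac{\frac{1}{3} + z}{2 z}$ ($O{\left(z \right)} = \frac{z + \frac{1}{3}}{z + z} = \frac{\frac{1}{3} + z}{2 z}$)
$\left(O{\left(-11 \right)} - 109\right)^{2} = \left(\frac{1 + 3 \left(-11\right)}{6 \left(-11\right)} - 109\right)^{2} = \left(\frac{1}{6} \left(- \frac{1}{11}\right) \left(1 - 33\right) - 109\right)^{2} = \left(\frac{1}{6} \left(- \frac{1}{11}\right) \left(-32\right) - 109\right)^{2} = \left(\frac{16}{33} - 109\right)^{2} = \left(- \frac{3581}{33}\right)^{2} = \frac{12823561}{1089}$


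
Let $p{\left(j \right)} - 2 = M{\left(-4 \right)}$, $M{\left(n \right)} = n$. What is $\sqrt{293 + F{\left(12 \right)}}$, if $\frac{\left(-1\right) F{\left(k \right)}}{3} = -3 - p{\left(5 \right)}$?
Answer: $2 \sqrt{74} \approx 17.205$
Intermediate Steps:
$p{\left(j \right)} = -2$ ($p{\left(j \right)} = 2 - 4 = -2$)
$F{\left(k \right)} = 3$ ($F{\left(k \right)} = - 3 \left(-3 - -2\right) = - 3 \left(-3 + 2\right) = \left(-3\right) \left(-1\right) = 3$)
$\sqrt{293 + F{\left(12 \right)}} = \sqrt{293 + 3} = \sqrt{296} = 2 \sqrt{74}$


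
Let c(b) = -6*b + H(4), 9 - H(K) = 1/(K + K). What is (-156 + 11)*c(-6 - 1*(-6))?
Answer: -10295/8 ≈ -1286.9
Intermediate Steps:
H(K) = 9 - 1/(2*K) (H(K) = 9 - 1/(K + K) = 9 - 1/(2*K))
c(b) = 71/8 - 6*b (c(b) = -6*b + (9 - ½/4) = -6*b + (9 - ½*¼) = -6*b + (9 - ⅛) = -6*b + 71/8 = 71/8 - 6*b)
(-156 + 11)*c(-6 - 1*(-6)) = (-156 + 11)*(71/8 - 6*(-6 - 1*(-6))) = -145*(71/8 - 6*(-6 + 6)) = -145*(71/8 - 6*0) = -145*(71/8 + 0) = -145*71/8 = -10295/8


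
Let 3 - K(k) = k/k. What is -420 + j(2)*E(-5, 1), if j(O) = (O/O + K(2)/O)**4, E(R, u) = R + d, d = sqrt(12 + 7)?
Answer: -500 + 16*sqrt(19) ≈ -430.26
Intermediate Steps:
d = sqrt(19) ≈ 4.3589
K(k) = 2 (K(k) = 3 - k/k = 3 - 1*1 = 3 - 1 = 2)
E(R, u) = R + sqrt(19)
j(O) = (1 + 2/O)**4 (j(O) = (O/O + 2/O)**4 = (1 + 2/O)**4)
-420 + j(2)*E(-5, 1) = -420 + ((2 + 2)**4/2**4)*(-5 + sqrt(19)) = -420 + ((1/16)*4**4)*(-5 + sqrt(19)) = -420 + ((1/16)*256)*(-5 + sqrt(19)) = -420 + 16*(-5 + sqrt(19)) = -420 + (-80 + 16*sqrt(19)) = -500 + 16*sqrt(19)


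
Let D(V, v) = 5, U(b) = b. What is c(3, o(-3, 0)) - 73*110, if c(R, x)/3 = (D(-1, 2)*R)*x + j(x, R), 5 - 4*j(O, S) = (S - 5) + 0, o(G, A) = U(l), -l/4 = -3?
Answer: -29939/4 ≈ -7484.8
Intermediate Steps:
l = 12 (l = -4*(-3) = 12)
o(G, A) = 12
j(O, S) = 5/2 - S/4 (j(O, S) = 5/4 - ((S - 5) + 0)/4 = 5/4 - ((-5 + S) + 0)/4 = 5/4 - (-5 + S)/4 = 5/4 + (5/4 - S/4) = 5/2 - S/4)
c(R, x) = 15/2 - 3*R/4 + 15*R*x (c(R, x) = 3*((5*R)*x + (5/2 - R/4)) = 3*(5*R*x + (5/2 - R/4)) = 3*(5/2 - R/4 + 5*R*x) = 15/2 - 3*R/4 + 15*R*x)
c(3, o(-3, 0)) - 73*110 = (15/2 - 3/4*3 + 15*3*12) - 73*110 = (15/2 - 9/4 + 540) - 8030 = 2181/4 - 8030 = -29939/4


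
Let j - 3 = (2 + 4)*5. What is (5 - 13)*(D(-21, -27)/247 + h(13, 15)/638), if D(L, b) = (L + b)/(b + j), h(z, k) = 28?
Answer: -7248/78793 ≈ -0.091988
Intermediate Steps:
j = 33 (j = 3 + (2 + 4)*5 = 3 + 6*5 = 3 + 30 = 33)
D(L, b) = (L + b)/(33 + b) (D(L, b) = (L + b)/(b + 33) = (L + b)/(33 + b))
(5 - 13)*(D(-21, -27)/247 + h(13, 15)/638) = (5 - 13)*(((-21 - 27)/(33 - 27))/247 + 28/638) = -8*((-48/6)*(1/247) + 28*(1/638)) = -8*(((⅙)*(-48))*(1/247) + 14/319) = -8*(-8*1/247 + 14/319) = -8*(-8/247 + 14/319) = -8*906/78793 = -7248/78793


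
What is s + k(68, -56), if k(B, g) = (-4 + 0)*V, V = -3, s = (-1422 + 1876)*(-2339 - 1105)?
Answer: -1563564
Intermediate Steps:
s = -1563576 (s = 454*(-3444) = -1563576)
k(B, g) = 12 (k(B, g) = (-4 + 0)*(-3) = -4*(-3) = 12)
s + k(68, -56) = -1563576 + 12 = -1563564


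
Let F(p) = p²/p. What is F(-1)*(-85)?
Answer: 85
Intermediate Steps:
F(p) = p
F(-1)*(-85) = -1*(-85) = 85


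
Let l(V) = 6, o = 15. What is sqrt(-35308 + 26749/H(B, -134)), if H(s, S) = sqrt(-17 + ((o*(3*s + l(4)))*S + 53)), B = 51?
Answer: sqrt(-400607545311792 - 2849249982*I*sqrt(35506))/106518 ≈ 0.12591 - 187.9*I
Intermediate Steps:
H(s, S) = sqrt(36 + S*(90 + 45*s)) (H(s, S) = sqrt(-17 + ((15*(3*s + 6))*S + 53)) = sqrt(-17 + ((15*(6 + 3*s))*S + 53)) = sqrt(-17 + ((90 + 45*s)*S + 53)) = sqrt(-17 + (S*(90 + 45*s) + 53)) = sqrt(-17 + (53 + S*(90 + 45*s))) = sqrt(36 + S*(90 + 45*s)))
sqrt(-35308 + 26749/H(B, -134)) = sqrt(-35308 + 26749/((3*sqrt(4 + 10*(-134) + 5*(-134)*51)))) = sqrt(-35308 + 26749/((3*sqrt(4 - 1340 - 34170)))) = sqrt(-35308 + 26749/((3*sqrt(-35506)))) = sqrt(-35308 + 26749/((3*(I*sqrt(35506))))) = sqrt(-35308 + 26749/((3*I*sqrt(35506)))) = sqrt(-35308 + 26749*(-I*sqrt(35506)/106518)) = sqrt(-35308 - 26749*I*sqrt(35506)/106518)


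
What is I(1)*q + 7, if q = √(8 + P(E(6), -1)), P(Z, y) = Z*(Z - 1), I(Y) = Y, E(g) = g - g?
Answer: 7 + 2*√2 ≈ 9.8284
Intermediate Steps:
E(g) = 0
P(Z, y) = Z*(-1 + Z)
q = 2*√2 (q = √(8 + 0*(-1 + 0)) = √(8 + 0*(-1)) = √(8 + 0) = √8 = 2*√2 ≈ 2.8284)
I(1)*q + 7 = 1*(2*√2) + 7 = 2*√2 + 7 = 7 + 2*√2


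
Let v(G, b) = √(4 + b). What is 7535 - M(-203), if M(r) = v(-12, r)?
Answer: 7535 - I*√199 ≈ 7535.0 - 14.107*I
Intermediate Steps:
M(r) = √(4 + r)
7535 - M(-203) = 7535 - √(4 - 203) = 7535 - √(-199) = 7535 - I*√199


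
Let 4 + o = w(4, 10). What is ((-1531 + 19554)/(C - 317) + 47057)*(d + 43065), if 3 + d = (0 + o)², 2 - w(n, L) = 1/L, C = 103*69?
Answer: 1376122760186973/679000 ≈ 2.0267e+9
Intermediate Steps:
C = 7107
w(n, L) = 2 - 1/L
o = -21/10 (o = -4 + (2 - 1/10) = -4 + (2 - 1*⅒) = -4 + (2 - ⅒) = -4 + 19/10 = -21/10 ≈ -2.1000)
d = 141/100 (d = -3 + (0 - 21/10)² = -3 + (-21/10)² = -3 + 441/100 = 141/100 ≈ 1.4100)
((-1531 + 19554)/(C - 317) + 47057)*(d + 43065) = ((-1531 + 19554)/(7107 - 317) + 47057)*(141/100 + 43065) = (18023/6790 + 47057)*(4306641/100) = (319535053/6790)*(4306641/100) = 1376122760186973/679000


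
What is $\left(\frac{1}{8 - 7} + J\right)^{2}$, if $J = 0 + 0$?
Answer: $1$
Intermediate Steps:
$J = 0$
$\left(\frac{1}{8 - 7} + J\right)^{2} = \left(\frac{1}{8 - 7} + 0\right)^{2} = \left(1^{-1} + 0\right)^{2} = \left(1 + 0\right)^{2} = 1^{2} = 1$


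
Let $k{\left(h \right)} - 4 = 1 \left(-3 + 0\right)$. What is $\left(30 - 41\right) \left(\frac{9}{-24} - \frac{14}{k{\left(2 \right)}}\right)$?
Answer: $\frac{1265}{8} \approx 158.13$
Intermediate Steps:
$k{\left(h \right)} = 1$ ($k{\left(h \right)} = 4 + 1 \left(-3 + 0\right) = 4 + 1 \left(-3\right) = 4 - 3 = 1$)
$\left(30 - 41\right) \left(\frac{9}{-24} - \frac{14}{k{\left(2 \right)}}\right) = \left(30 - 41\right) \left(\frac{9}{-24} - \frac{14}{1}\right) = - 11 \left(9 \left(- \frac{1}{24}\right) - 14\right) = - 11 \left(- \frac{3}{8} - 14\right) = \left(-11\right) \left(- \frac{115}{8}\right) = \frac{1265}{8}$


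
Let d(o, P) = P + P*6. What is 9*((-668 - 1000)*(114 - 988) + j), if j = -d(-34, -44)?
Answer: 13123260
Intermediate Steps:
d(o, P) = 7*P (d(o, P) = P + 6*P = 7*P)
j = 308 (j = -7*(-44) = -1*(-308) = 308)
9*((-668 - 1000)*(114 - 988) + j) = 9*((-668 - 1000)*(114 - 988) + 308) = 9*(-1668*(-874) + 308) = 9*(1457832 + 308) = 9*1458140 = 13123260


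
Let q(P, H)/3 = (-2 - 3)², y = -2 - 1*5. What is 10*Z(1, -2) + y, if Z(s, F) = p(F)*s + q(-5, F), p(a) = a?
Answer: 723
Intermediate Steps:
y = -7 (y = -2 - 5 = -7)
q(P, H) = 75 (q(P, H) = 3*(-2 - 3)² = 3*(-5)² = 3*25 = 75)
Z(s, F) = 75 + F*s (Z(s, F) = F*s + 75 = 75 + F*s)
10*Z(1, -2) + y = 10*(75 - 2*1) - 7 = 10*(75 - 2) - 7 = 10*73 - 7 = 730 - 7 = 723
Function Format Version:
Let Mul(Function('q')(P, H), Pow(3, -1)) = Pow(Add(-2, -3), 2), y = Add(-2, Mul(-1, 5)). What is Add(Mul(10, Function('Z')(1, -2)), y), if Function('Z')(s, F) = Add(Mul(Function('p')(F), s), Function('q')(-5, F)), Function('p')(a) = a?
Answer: 723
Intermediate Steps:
y = -7 (y = Add(-2, -5) = -7)
Function('q')(P, H) = 75 (Function('q')(P, H) = Mul(3, Pow(Add(-2, -3), 2)) = Mul(3, Pow(-5, 2)) = Mul(3, 25) = 75)
Function('Z')(s, F) = Add(75, Mul(F, s)) (Function('Z')(s, F) = Add(Mul(F, s), 75) = Add(75, Mul(F, s)))
Add(Mul(10, Function('Z')(1, -2)), y) = Add(Mul(10, Add(75, Mul(-2, 1))), -7) = Add(Mul(10, Add(75, -2)), -7) = Add(Mul(10, 73), -7) = Add(730, -7) = 723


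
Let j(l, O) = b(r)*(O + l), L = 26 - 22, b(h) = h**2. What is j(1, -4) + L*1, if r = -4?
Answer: -44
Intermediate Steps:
L = 4
j(l, O) = 16*O + 16*l (j(l, O) = (-4)**2*(O + l) = 16*(O + l) = 16*O + 16*l)
j(1, -4) + L*1 = (16*(-4) + 16*1) + 4*1 = (-64 + 16) + 4 = -48 + 4 = -44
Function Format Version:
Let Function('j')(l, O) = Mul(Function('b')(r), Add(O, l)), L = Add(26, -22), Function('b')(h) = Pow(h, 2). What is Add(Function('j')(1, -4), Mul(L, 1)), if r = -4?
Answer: -44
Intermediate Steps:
L = 4
Function('j')(l, O) = Add(Mul(16, O), Mul(16, l)) (Function('j')(l, O) = Mul(Pow(-4, 2), Add(O, l)) = Mul(16, Add(O, l)) = Add(Mul(16, O), Mul(16, l)))
Add(Function('j')(1, -4), Mul(L, 1)) = Add(Add(Mul(16, -4), Mul(16, 1)), Mul(4, 1)) = Add(Add(-64, 16), 4) = Add(-48, 4) = -44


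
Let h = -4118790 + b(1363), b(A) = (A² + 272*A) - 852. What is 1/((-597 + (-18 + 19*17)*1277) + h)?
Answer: -1/1502249 ≈ -6.6567e-7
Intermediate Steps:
b(A) = -852 + A² + 272*A
h = -1891137 (h = -4118790 + (-852 + 1363² + 272*1363) = -4118790 + (-852 + 1857769 + 370736) = -4118790 + 2227653 = -1891137)
1/((-597 + (-18 + 19*17)*1277) + h) = 1/((-597 + (-18 + 19*17)*1277) - 1891137) = 1/((-597 + (-18 + 323)*1277) - 1891137) = 1/((-597 + 305*1277) - 1891137) = 1/((-597 + 389485) - 1891137) = 1/(388888 - 1891137) = 1/(-1502249) = -1/1502249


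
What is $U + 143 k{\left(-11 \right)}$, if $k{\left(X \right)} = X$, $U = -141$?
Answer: $-1714$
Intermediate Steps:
$U + 143 k{\left(-11 \right)} = -141 + 143 \left(-11\right) = -141 - 1573 = -1714$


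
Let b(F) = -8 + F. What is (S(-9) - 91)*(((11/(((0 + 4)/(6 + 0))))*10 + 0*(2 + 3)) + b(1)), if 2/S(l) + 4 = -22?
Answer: -187072/13 ≈ -14390.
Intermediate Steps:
S(l) = -1/13 (S(l) = 2/(-4 - 22) = 2/(-26) = 2*(-1/26) = -1/13)
(S(-9) - 91)*(((11/(((0 + 4)/(6 + 0))))*10 + 0*(2 + 3)) + b(1)) = (-1/13 - 91)*(((11/(((0 + 4)/(6 + 0))))*10 + 0*(2 + 3)) + (-8 + 1)) = -1184*(((11/((4/6)))*10 + 0*5) - 7)/13 = -1184*(((11/((4*(1/6))))*10 + 0) - 7)/13 = -1184*(((11/(2/3))*10 + 0) - 7)/13 = -1184*(((11*(3/2))*10 + 0) - 7)/13 = -1184*(((33/2)*10 + 0) - 7)/13 = -1184*((165 + 0) - 7)/13 = -1184*(165 - 7)/13 = -1184/13*158 = -187072/13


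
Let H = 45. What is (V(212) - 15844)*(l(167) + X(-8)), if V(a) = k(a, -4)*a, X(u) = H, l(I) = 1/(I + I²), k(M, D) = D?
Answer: -1756166711/2338 ≈ -7.5114e+5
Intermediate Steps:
X(u) = 45
V(a) = -4*a
(V(212) - 15844)*(l(167) + X(-8)) = (-4*212 - 15844)*(1/(167*(1 + 167)) + 45) = (-848 - 15844)*((1/167)/168 + 45) = -16692*((1/167)*(1/168) + 45) = -16692*(1/28056 + 45) = -16692*1262521/28056 = -1756166711/2338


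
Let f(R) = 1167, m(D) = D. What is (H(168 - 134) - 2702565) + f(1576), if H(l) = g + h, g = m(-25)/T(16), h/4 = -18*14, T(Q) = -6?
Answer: -16214411/6 ≈ -2.7024e+6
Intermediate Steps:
h = -1008 (h = 4*(-18*14) = 4*(-252) = -1008)
g = 25/6 (g = -25/(-6) = -25*(-1/6) = 25/6 ≈ 4.1667)
H(l) = -6023/6 (H(l) = 25/6 - 1008 = -6023/6)
(H(168 - 134) - 2702565) + f(1576) = (-6023/6 - 2702565) + 1167 = -16221413/6 + 1167 = -16214411/6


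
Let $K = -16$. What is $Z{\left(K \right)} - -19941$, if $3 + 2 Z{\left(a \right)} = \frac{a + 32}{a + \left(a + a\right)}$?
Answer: $\frac{59818}{3} \approx 19939.0$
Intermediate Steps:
$Z{\left(a \right)} = - \frac{3}{2} + \frac{32 + a}{6 a}$ ($Z{\left(a \right)} = - \frac{3}{2} + \frac{\left(a + 32\right) \frac{1}{a + \left(a + a\right)}}{2} = - \frac{3}{2} + \frac{\left(32 + a\right) \frac{1}{a + 2 a}}{2} = - \frac{3}{2} + \frac{\left(32 + a\right) \frac{1}{3 a}}{2} = - \frac{3}{2} + \frac{\frac{1}{3} \frac{1}{a} \left(32 + a\right)}{2} = - \frac{3}{2} + \frac{32 + a}{6 a}$)
$Z{\left(K \right)} - -19941 = \frac{4 \left(4 - -16\right)}{3 \left(-16\right)} - -19941 = \frac{4}{3} \left(- \frac{1}{16}\right) \left(4 + 16\right) + 19941 = \frac{4}{3} \left(- \frac{1}{16}\right) 20 + 19941 = - \frac{5}{3} + 19941 = \frac{59818}{3}$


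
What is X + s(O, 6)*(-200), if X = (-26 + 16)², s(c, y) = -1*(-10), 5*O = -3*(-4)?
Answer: -1900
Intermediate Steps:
O = 12/5 (O = (-3*(-4))/5 = (⅕)*12 = 12/5 ≈ 2.4000)
s(c, y) = 10
X = 100 (X = (-10)² = 100)
X + s(O, 6)*(-200) = 100 + 10*(-200) = 100 - 2000 = -1900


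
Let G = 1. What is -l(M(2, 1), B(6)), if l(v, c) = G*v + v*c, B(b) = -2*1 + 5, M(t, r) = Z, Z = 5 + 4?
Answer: -36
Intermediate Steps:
Z = 9
M(t, r) = 9
B(b) = 3 (B(b) = -2 + 5 = 3)
l(v, c) = v + c*v (l(v, c) = 1*v + v*c = v + c*v)
-l(M(2, 1), B(6)) = -9*(1 + 3) = -9*4 = -1*36 = -36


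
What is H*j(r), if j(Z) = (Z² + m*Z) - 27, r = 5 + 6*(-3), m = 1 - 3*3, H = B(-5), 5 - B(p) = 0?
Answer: 1230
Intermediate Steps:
B(p) = 5 (B(p) = 5 - 1*0 = 5 + 0 = 5)
H = 5
m = -8 (m = 1 - 9 = -8)
r = -13 (r = 5 - 18 = -13)
j(Z) = -27 + Z² - 8*Z (j(Z) = (Z² - 8*Z) - 27 = -27 + Z² - 8*Z)
H*j(r) = 5*(-27 + (-13)² - 8*(-13)) = 5*(-27 + 169 + 104) = 5*246 = 1230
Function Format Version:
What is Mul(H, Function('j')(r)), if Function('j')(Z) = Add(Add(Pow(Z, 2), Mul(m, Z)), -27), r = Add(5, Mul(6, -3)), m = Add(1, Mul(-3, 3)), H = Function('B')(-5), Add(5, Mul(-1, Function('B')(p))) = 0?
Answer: 1230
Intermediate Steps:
Function('B')(p) = 5 (Function('B')(p) = Add(5, Mul(-1, 0)) = Add(5, 0) = 5)
H = 5
m = -8 (m = Add(1, -9) = -8)
r = -13 (r = Add(5, -18) = -13)
Function('j')(Z) = Add(-27, Pow(Z, 2), Mul(-8, Z)) (Function('j')(Z) = Add(Add(Pow(Z, 2), Mul(-8, Z)), -27) = Add(-27, Pow(Z, 2), Mul(-8, Z)))
Mul(H, Function('j')(r)) = Mul(5, Add(-27, Pow(-13, 2), Mul(-8, -13))) = Mul(5, Add(-27, 169, 104)) = Mul(5, 246) = 1230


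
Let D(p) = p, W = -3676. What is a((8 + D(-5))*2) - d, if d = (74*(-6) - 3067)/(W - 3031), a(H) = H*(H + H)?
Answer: 479393/6707 ≈ 71.477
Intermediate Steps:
a(H) = 2*H² (a(H) = H*(2*H) = 2*H²)
d = 3511/6707 (d = (74*(-6) - 3067)/(-3676 - 3031) = (-444 - 3067)/(-6707) = -3511*(-1/6707) = 3511/6707 ≈ 0.52348)
a((8 + D(-5))*2) - d = 2*((8 - 5)*2)² - 1*3511/6707 = 2*(3*2)² - 3511/6707 = 2*6² - 3511/6707 = 2*36 - 3511/6707 = 72 - 3511/6707 = 479393/6707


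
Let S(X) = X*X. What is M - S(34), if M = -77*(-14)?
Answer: -78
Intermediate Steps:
M = 1078
S(X) = X**2
M - S(34) = 1078 - 1*34**2 = 1078 - 1*1156 = 1078 - 1156 = -78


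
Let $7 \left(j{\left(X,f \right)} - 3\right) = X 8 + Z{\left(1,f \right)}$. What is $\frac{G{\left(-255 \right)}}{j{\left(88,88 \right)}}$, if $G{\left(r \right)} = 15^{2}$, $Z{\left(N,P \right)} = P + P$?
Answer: $\frac{1575}{901} \approx 1.7481$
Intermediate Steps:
$Z{\left(N,P \right)} = 2 P$
$j{\left(X,f \right)} = 3 + \frac{2 f}{7} + \frac{8 X}{7}$ ($j{\left(X,f \right)} = 3 + \frac{X 8 + 2 f}{7} = 3 + \frac{8 X + 2 f}{7} = 3 + \frac{2 f + 8 X}{7} = 3 + \left(\frac{2 f}{7} + \frac{8 X}{7}\right) = 3 + \frac{2 f}{7} + \frac{8 X}{7}$)
$G{\left(r \right)} = 225$
$\frac{G{\left(-255 \right)}}{j{\left(88,88 \right)}} = \frac{225}{3 + \frac{2}{7} \cdot 88 + \frac{8}{7} \cdot 88} = \frac{225}{3 + \frac{176}{7} + \frac{704}{7}} = \frac{225}{\frac{901}{7}} = 225 \cdot \frac{7}{901} = \frac{1575}{901}$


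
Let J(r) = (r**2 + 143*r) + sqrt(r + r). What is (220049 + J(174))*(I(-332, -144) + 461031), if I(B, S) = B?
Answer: 126787589693 + 921398*sqrt(87) ≈ 1.2680e+11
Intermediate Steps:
J(r) = r**2 + 143*r + sqrt(2)*sqrt(r) (J(r) = (r**2 + 143*r) + sqrt(2*r) = (r**2 + 143*r) + sqrt(2)*sqrt(r) = r**2 + 143*r + sqrt(2)*sqrt(r))
(220049 + J(174))*(I(-332, -144) + 461031) = (220049 + (174**2 + 143*174 + sqrt(2)*sqrt(174)))*(-332 + 461031) = (220049 + (30276 + 24882 + 2*sqrt(87)))*460699 = (220049 + (55158 + 2*sqrt(87)))*460699 = (275207 + 2*sqrt(87))*460699 = 126787589693 + 921398*sqrt(87)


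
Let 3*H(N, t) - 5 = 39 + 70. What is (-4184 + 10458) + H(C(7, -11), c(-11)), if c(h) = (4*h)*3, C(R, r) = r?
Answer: 6312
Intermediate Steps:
c(h) = 12*h
H(N, t) = 38 (H(N, t) = 5/3 + (39 + 70)/3 = 5/3 + (⅓)*109 = 5/3 + 109/3 = 38)
(-4184 + 10458) + H(C(7, -11), c(-11)) = (-4184 + 10458) + 38 = 6274 + 38 = 6312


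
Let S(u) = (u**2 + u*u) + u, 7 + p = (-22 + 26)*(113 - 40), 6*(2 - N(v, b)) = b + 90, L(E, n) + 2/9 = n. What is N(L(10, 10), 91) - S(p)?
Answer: -976579/6 ≈ -1.6276e+5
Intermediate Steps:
L(E, n) = -2/9 + n
N(v, b) = -13 - b/6 (N(v, b) = 2 - (b + 90)/6 = 2 - (90 + b)/6 = 2 + (-15 - b/6) = -13 - b/6)
p = 285 (p = -7 + (-22 + 26)*(113 - 40) = -7 + 4*73 = -7 + 292 = 285)
S(u) = u + 2*u**2 (S(u) = (u**2 + u**2) + u = 2*u**2 + u = u + 2*u**2)
N(L(10, 10), 91) - S(p) = (-13 - 1/6*91) - 285*(1 + 2*285) = (-13 - 91/6) - 285*(1 + 570) = -169/6 - 285*571 = -169/6 - 1*162735 = -169/6 - 162735 = -976579/6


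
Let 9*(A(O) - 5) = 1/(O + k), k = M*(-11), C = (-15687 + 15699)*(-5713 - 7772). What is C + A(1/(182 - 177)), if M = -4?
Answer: -321850030/1989 ≈ -1.6182e+5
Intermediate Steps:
C = -161820 (C = 12*(-13485) = -161820)
k = 44 (k = -4*(-11) = 44)
A(O) = 5 + 1/(9*(44 + O)) (A(O) = 5 + 1/(9*(O + 44)) = 5 + 1/(9*(44 + O)))
C + A(1/(182 - 177)) = -161820 + (1981 + 45/(182 - 177))/(9*(44 + 1/(182 - 177))) = -161820 + (1981 + 45/5)/(9*(44 + 1/5)) = -161820 + (1981 + 45*(1/5))/(9*(44 + 1/5)) = -161820 + (1981 + 9)/(9*(221/5)) = -161820 + (1/9)*(5/221)*1990 = -161820 + 9950/1989 = -321850030/1989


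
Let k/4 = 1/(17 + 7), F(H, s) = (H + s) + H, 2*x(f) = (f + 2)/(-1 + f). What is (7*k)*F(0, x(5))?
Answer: 49/48 ≈ 1.0208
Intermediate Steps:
x(f) = (2 + f)/(2*(-1 + f)) (x(f) = ((f + 2)/(-1 + f))/2 = ((2 + f)/(-1 + f))/2 = (2 + f)/(2*(-1 + f)))
F(H, s) = s + 2*H
k = 1/6 (k = 4/(17 + 7) = 4/24 = 4*(1/24) = 1/6 ≈ 0.16667)
(7*k)*F(0, x(5)) = (7*(1/6))*((2 + 5)/(2*(-1 + 5)) + 2*0) = 7*((1/2)*7/4 + 0)/6 = 7*((1/2)*(1/4)*7 + 0)/6 = 7*(7/8 + 0)/6 = (7/6)*(7/8) = 49/48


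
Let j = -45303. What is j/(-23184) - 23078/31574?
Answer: 149226095/122001936 ≈ 1.2231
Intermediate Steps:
j/(-23184) - 23078/31574 = -45303/(-23184) - 23078/31574 = -45303*(-1/23184) - 23078*1/31574 = 15101/7728 - 11539/15787 = 149226095/122001936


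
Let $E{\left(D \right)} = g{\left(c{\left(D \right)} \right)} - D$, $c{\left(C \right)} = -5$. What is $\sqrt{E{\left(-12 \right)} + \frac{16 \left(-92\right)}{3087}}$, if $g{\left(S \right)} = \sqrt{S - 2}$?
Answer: $\frac{\sqrt{249004 + 21609 i \sqrt{7}}}{147} \approx 3.4166 + 0.38719 i$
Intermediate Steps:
$g{\left(S \right)} = \sqrt{-2 + S}$
$E{\left(D \right)} = - D + i \sqrt{7}$ ($E{\left(D \right)} = \sqrt{-2 - 5} - D = \sqrt{-7} - D = i \sqrt{7} - D = - D + i \sqrt{7}$)
$\sqrt{E{\left(-12 \right)} + \frac{16 \left(-92\right)}{3087}} = \sqrt{\left(\left(-1\right) \left(-12\right) + i \sqrt{7}\right) + \frac{16 \left(-92\right)}{3087}} = \sqrt{\left(12 + i \sqrt{7}\right) - \frac{1472}{3087}} = \sqrt{\frac{35572}{3087} + i \sqrt{7}}$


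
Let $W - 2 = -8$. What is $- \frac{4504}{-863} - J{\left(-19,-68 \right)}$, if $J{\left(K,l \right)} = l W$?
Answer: $- \frac{347600}{863} \approx -402.78$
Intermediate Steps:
$W = -6$ ($W = 2 - 8 = -6$)
$J{\left(K,l \right)} = - 6 l$ ($J{\left(K,l \right)} = l \left(-6\right) = - 6 l$)
$- \frac{4504}{-863} - J{\left(-19,-68 \right)} = - \frac{4504}{-863} - \left(-6\right) \left(-68\right) = \left(-4504\right) \left(- \frac{1}{863}\right) - 408 = \frac{4504}{863} - 408 = - \frac{347600}{863}$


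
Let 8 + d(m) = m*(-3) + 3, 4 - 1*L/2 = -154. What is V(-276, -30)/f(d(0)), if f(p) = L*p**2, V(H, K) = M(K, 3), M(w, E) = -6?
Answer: -3/3950 ≈ -0.00075949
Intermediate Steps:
L = 316 (L = 8 - 2*(-154) = 8 + 308 = 316)
d(m) = -5 - 3*m (d(m) = -8 + (m*(-3) + 3) = -8 + (-3*m + 3) = -8 + (3 - 3*m) = -5 - 3*m)
V(H, K) = -6
f(p) = 316*p**2
V(-276, -30)/f(d(0)) = -6*1/(316*(-5 - 3*0)**2) = -6*1/(316*(-5 + 0)**2) = -6/(316*(-5)**2) = -6/(316*25) = -6/7900 = -6*1/7900 = -3/3950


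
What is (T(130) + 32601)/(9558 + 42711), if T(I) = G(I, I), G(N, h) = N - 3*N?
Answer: 32341/52269 ≈ 0.61874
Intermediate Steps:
G(N, h) = -2*N
T(I) = -2*I
(T(130) + 32601)/(9558 + 42711) = (-2*130 + 32601)/(9558 + 42711) = (-260 + 32601)/52269 = 32341*(1/52269) = 32341/52269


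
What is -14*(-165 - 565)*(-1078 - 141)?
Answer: -12458180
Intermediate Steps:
-14*(-165 - 565)*(-1078 - 141) = -(-10220)*(-1219) = -14*889870 = -12458180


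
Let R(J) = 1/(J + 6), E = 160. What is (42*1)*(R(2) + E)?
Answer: 26901/4 ≈ 6725.3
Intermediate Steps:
R(J) = 1/(6 + J)
(42*1)*(R(2) + E) = (42*1)*(1/(6 + 2) + 160) = 42*(1/8 + 160) = 42*(1281/8) = 26901/4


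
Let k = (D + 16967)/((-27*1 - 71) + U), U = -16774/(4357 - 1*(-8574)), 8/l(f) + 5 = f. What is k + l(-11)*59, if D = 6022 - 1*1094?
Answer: -321002599/1284012 ≈ -250.00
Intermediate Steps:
l(f) = 8/(-5 + f)
U = -16774/12931 (U = -16774/(4357 + 8574) = -16774/12931 ≈ -1.2972)
D = 4928 (D = 6022 - 1094 = 4928)
k = -283124245/1284012 (k = (4928 + 16967)/((-27*1 - 71) - 16774/12931) = 21895/((-27 - 71) - 16774/12931) = 21895/(-98 - 16774/12931) = 21895/(-1284012/12931) = 21895*(-12931/1284012) = -283124245/1284012 ≈ -220.50)
k + l(-11)*59 = -283124245/1284012 + (8/(-5 - 11))*59 = -283124245/1284012 + (8/(-16))*59 = -283124245/1284012 + (8*(-1/16))*59 = -283124245/1284012 - 1/2*59 = -283124245/1284012 - 59/2 = -321002599/1284012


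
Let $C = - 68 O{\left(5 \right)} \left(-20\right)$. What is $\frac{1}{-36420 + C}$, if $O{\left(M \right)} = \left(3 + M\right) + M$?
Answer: $- \frac{1}{18740} \approx -5.3362 \cdot 10^{-5}$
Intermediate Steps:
$O{\left(M \right)} = 3 + 2 M$
$C = 17680$ ($C = - 68 \left(3 + 2 \cdot 5\right) \left(-20\right) = - 68 \left(3 + 10\right) \left(-20\right) = \left(-68\right) 13 \left(-20\right) = \left(-884\right) \left(-20\right) = 17680$)
$\frac{1}{-36420 + C} = \frac{1}{-36420 + 17680} = \frac{1}{-18740} = - \frac{1}{18740}$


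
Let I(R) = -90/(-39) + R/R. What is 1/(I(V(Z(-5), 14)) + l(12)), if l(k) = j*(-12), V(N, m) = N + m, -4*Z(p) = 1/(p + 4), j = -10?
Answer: 13/1603 ≈ 0.0081098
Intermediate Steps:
Z(p) = -1/(4*(4 + p)) (Z(p) = -1/(4*(p + 4)) = -1/(4*(4 + p)))
l(k) = 120 (l(k) = -10*(-12) = 120)
I(R) = 43/13 (I(R) = -90*(-1/39) + 1 = 30/13 + 1 = 43/13)
1/(I(V(Z(-5), 14)) + l(12)) = 1/(43/13 + 120) = 1/(1603/13) = 13/1603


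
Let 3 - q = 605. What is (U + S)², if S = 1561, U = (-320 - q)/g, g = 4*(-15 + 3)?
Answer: 154778481/64 ≈ 2.4184e+6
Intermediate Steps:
q = -602 (q = 3 - 1*605 = 3 - 605 = -602)
g = -48 (g = 4*(-12) = -48)
U = -47/8 (U = (-320 - 1*(-602))/(-48) = (-320 + 602)*(-1/48) = 282*(-1/48) = -47/8 ≈ -5.8750)
(U + S)² = (-47/8 + 1561)² = (12441/8)² = 154778481/64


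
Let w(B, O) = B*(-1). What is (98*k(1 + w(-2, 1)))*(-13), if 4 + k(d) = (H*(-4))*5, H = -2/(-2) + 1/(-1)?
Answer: 5096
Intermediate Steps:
w(B, O) = -B
H = 0 (H = -2*(-½) + 1*(-1) = 1 - 1 = 0)
k(d) = -4 (k(d) = -4 + (0*(-4))*5 = -4 + 0*5 = -4 + 0 = -4)
(98*k(1 + w(-2, 1)))*(-13) = (98*(-4))*(-13) = -392*(-13) = 5096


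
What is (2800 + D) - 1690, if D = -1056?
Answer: 54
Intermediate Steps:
(2800 + D) - 1690 = (2800 - 1056) - 1690 = 1744 - 1690 = 54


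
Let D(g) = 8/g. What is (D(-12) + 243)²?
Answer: 528529/9 ≈ 58725.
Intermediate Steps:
(D(-12) + 243)² = (8/(-12) + 243)² = (8*(-1/12) + 243)² = (-⅔ + 243)² = (727/3)² = 528529/9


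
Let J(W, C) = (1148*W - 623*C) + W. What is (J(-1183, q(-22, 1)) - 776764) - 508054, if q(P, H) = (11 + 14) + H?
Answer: -2660283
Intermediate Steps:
q(P, H) = 25 + H
J(W, C) = -623*C + 1149*W (J(W, C) = (-623*C + 1148*W) + W = -623*C + 1149*W)
(J(-1183, q(-22, 1)) - 776764) - 508054 = ((-623*(25 + 1) + 1149*(-1183)) - 776764) - 508054 = ((-623*26 - 1359267) - 776764) - 508054 = ((-16198 - 1359267) - 776764) - 508054 = (-1375465 - 776764) - 508054 = -2152229 - 508054 = -2660283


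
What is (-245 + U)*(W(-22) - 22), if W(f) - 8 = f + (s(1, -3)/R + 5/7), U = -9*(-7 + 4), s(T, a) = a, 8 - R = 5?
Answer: 55372/7 ≈ 7910.3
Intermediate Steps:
R = 3 (R = 8 - 1*5 = 8 - 5 = 3)
U = 27 (U = -9*(-3) = 27)
W(f) = 54/7 + f (W(f) = 8 + (f + (-3/3 + 5/7)) = 8 + (f + (-3*⅓ + 5*(⅐))) = 8 + (f + (-1 + 5/7)) = 8 + (f - 2/7) = 8 + (-2/7 + f) = 54/7 + f)
(-245 + U)*(W(-22) - 22) = (-245 + 27)*((54/7 - 22) - 22) = -218*(-100/7 - 22) = -218*(-254/7) = 55372/7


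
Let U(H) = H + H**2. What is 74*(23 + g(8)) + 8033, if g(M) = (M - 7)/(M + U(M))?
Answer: 389437/40 ≈ 9735.9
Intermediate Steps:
g(M) = (-7 + M)/(M + M*(1 + M)) (g(M) = (M - 7)/(M + M*(1 + M)) = (-7 + M)/(M + M*(1 + M)))
74*(23 + g(8)) + 8033 = 74*(23 + (-7 + 8)/(8*(2 + 8))) + 8033 = 74*(23 + (1/8)*1/10) + 8033 = 74*(23 + (1/8)*(1/10)*1) + 8033 = 74*(23 + 1/80) + 8033 = 74*(1841/80) + 8033 = 68117/40 + 8033 = 389437/40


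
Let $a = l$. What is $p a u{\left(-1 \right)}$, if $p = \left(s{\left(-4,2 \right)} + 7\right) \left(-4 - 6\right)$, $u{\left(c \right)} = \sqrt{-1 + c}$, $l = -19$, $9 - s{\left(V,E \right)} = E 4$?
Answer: $1520 i \sqrt{2} \approx 2149.6 i$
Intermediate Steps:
$s{\left(V,E \right)} = 9 - 4 E$ ($s{\left(V,E \right)} = 9 - E 4 = 9 - 4 E$)
$a = -19$
$p = -80$ ($p = \left(\left(9 - 8\right) + 7\right) \left(-4 - 6\right) = \left(\left(9 - 8\right) + 7\right) \left(-10\right) = \left(1 + 7\right) \left(-10\right) = 8 \left(-10\right) = -80$)
$p a u{\left(-1 \right)} = \left(-80\right) \left(-19\right) \sqrt{-1 - 1} = 1520 \sqrt{-2} = 1520 i \sqrt{2}$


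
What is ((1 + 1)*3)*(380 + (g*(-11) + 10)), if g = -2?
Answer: 2472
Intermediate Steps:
((1 + 1)*3)*(380 + (g*(-11) + 10)) = ((1 + 1)*3)*(380 + (-2*(-11) + 10)) = (2*3)*(380 + (22 + 10)) = 6*(380 + 32) = 6*412 = 2472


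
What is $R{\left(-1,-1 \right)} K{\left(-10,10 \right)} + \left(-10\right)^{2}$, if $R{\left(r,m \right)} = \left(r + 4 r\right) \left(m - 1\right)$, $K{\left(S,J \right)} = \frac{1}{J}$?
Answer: $101$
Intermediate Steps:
$R{\left(r,m \right)} = 5 r \left(-1 + m\right)$
$R{\left(-1,-1 \right)} K{\left(-10,10 \right)} + \left(-10\right)^{2} = \frac{5 \left(-1\right) \left(-1 - 1\right)}{10} + \left(-10\right)^{2} = 5 \left(-1\right) \left(-2\right) \frac{1}{10} + 100 = 10 \cdot \frac{1}{10} + 100 = 1 + 100 = 101$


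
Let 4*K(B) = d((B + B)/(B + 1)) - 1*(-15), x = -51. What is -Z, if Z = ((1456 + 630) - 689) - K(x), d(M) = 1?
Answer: -1393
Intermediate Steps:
K(B) = 4 (K(B) = (1 - 1*(-15))/4 = (1 + 15)/4 = (1/4)*16 = 4)
Z = 1393 (Z = ((1456 + 630) - 689) - 1*4 = (2086 - 689) - 4 = 1397 - 4 = 1393)
-Z = -1*1393 = -1393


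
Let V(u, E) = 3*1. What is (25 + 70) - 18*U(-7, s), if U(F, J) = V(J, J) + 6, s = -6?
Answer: -67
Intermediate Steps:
V(u, E) = 3
U(F, J) = 9 (U(F, J) = 3 + 6 = 9)
(25 + 70) - 18*U(-7, s) = (25 + 70) - 18*9 = 95 - 162 = -67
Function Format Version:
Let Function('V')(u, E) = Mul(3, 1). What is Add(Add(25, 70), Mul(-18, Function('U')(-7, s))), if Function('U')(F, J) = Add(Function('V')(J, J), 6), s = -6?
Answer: -67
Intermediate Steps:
Function('V')(u, E) = 3
Function('U')(F, J) = 9 (Function('U')(F, J) = Add(3, 6) = 9)
Add(Add(25, 70), Mul(-18, Function('U')(-7, s))) = Add(Add(25, 70), Mul(-18, 9)) = Add(95, -162) = -67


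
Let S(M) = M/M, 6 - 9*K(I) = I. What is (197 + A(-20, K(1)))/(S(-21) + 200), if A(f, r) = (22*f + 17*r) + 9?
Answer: -2021/1809 ≈ -1.1172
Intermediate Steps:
K(I) = ⅔ - I/9
A(f, r) = 9 + 17*r + 22*f (A(f, r) = (17*r + 22*f) + 9 = 9 + 17*r + 22*f)
S(M) = 1
(197 + A(-20, K(1)))/(S(-21) + 200) = (197 + (9 + 17*(⅔ - ⅑*1) + 22*(-20)))/(1 + 200) = (197 + (9 + 17*(⅔ - ⅑) - 440))/201 = (197 + (9 + 17*(5/9) - 440))*(1/201) = (197 + (9 + 85/9 - 440))*(1/201) = (197 - 3794/9)*(1/201) = -2021/9*1/201 = -2021/1809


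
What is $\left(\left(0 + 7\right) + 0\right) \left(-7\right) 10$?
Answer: $-490$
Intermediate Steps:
$\left(\left(0 + 7\right) + 0\right) \left(-7\right) 10 = \left(7 + 0\right) \left(-7\right) 10 = 7 \left(-7\right) 10 = \left(-49\right) 10 = -490$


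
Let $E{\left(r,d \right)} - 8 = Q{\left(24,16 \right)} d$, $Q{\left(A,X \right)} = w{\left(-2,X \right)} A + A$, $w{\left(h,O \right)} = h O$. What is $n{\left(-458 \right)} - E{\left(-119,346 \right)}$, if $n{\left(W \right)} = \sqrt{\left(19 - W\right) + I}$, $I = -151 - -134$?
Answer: $257416 + 2 \sqrt{115} \approx 2.5744 \cdot 10^{5}$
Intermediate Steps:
$w{\left(h,O \right)} = O h$
$I = -17$ ($I = -151 + 134 = -17$)
$Q{\left(A,X \right)} = A - 2 A X$ ($Q{\left(A,X \right)} = X \left(-2\right) A + A = - 2 X A + A = - 2 A X + A = A - 2 A X$)
$E{\left(r,d \right)} = 8 - 744 d$ ($E{\left(r,d \right)} = 8 + 24 \left(1 - 32\right) d = 8 + 24 \left(-31\right) d = 8 - 744 d$)
$n{\left(W \right)} = \sqrt{2 - W}$ ($n{\left(W \right)} = \sqrt{\left(19 - W\right) - 17} = \sqrt{2 - W}$)
$n{\left(-458 \right)} - E{\left(-119,346 \right)} = \sqrt{2 - -458} - \left(8 - 257424\right) = \sqrt{2 + 458} - \left(8 - 257424\right) = \sqrt{460} - -257416 = 2 \sqrt{115} + 257416 = 257416 + 2 \sqrt{115}$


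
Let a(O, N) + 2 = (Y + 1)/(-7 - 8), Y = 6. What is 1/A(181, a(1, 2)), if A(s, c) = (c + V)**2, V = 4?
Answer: 225/529 ≈ 0.42533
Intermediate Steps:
a(O, N) = -37/15 (a(O, N) = -2 + (6 + 1)/(-7 - 8) = -2 + 7/(-15) = -2 + 7*(-1/15) = -2 - 7/15 = -37/15)
A(s, c) = (4 + c)**2 (A(s, c) = (c + 4)**2 = (4 + c)**2)
1/A(181, a(1, 2)) = 1/((4 - 37/15)**2) = 1/((23/15)**2) = 1/(529/225) = 225/529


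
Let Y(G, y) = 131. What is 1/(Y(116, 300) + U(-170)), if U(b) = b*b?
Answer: 1/29031 ≈ 3.4446e-5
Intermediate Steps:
U(b) = b²
1/(Y(116, 300) + U(-170)) = 1/(131 + (-170)²) = 1/(131 + 28900) = 1/29031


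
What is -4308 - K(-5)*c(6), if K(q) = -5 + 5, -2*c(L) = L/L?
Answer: -4308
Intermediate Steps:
c(L) = -1/2 (c(L) = -L/(2*L) = -1/2*1 = -1/2)
K(q) = 0
-4308 - K(-5)*c(6) = -4308 - 0*(-1)/2 = -4308 - 1*0 = -4308 + 0 = -4308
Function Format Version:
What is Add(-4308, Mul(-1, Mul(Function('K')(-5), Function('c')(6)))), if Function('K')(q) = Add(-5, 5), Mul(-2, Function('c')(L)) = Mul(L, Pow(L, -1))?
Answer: -4308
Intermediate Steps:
Function('c')(L) = Rational(-1, 2) (Function('c')(L) = Mul(Rational(-1, 2), Mul(L, Pow(L, -1))) = Mul(Rational(-1, 2), 1) = Rational(-1, 2))
Function('K')(q) = 0
Add(-4308, Mul(-1, Mul(Function('K')(-5), Function('c')(6)))) = Add(-4308, Mul(-1, Mul(0, Rational(-1, 2)))) = Add(-4308, Mul(-1, 0)) = Add(-4308, 0) = -4308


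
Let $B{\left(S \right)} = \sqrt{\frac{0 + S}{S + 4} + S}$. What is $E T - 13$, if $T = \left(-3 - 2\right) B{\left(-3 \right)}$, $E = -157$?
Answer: $-13 + 785 i \sqrt{6} \approx -13.0 + 1922.8 i$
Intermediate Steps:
$B{\left(S \right)} = \sqrt{S + \frac{S}{4 + S}}$ ($B{\left(S \right)} = \sqrt{\frac{S}{4 + S} + S} = \sqrt{S + \frac{S}{4 + S}}$)
$T = - 5 i \sqrt{6}$ ($T = \left(-3 - 2\right) \sqrt{- \frac{3 \left(5 - 3\right)}{4 - 3}} = - 5 \sqrt{\left(-3\right) 1^{-1} \cdot 2} = - 5 \sqrt{\left(-3\right) 1 \cdot 2} = - 5 \sqrt{-6} = - 5 i \sqrt{6} \approx - 12.247 i$)
$E T - 13 = - 157 \left(- 5 i \sqrt{6}\right) - 13 = 785 i \sqrt{6} - 13 = -13 + 785 i \sqrt{6}$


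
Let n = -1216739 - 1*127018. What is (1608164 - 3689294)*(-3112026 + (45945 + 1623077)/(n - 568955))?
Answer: 3096935350785728355/478178 ≈ 6.4765e+12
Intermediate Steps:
n = -1343757 (n = -1216739 - 127018 = -1343757)
(1608164 - 3689294)*(-3112026 + (45945 + 1623077)/(n - 568955)) = (1608164 - 3689294)*(-3112026 + (45945 + 1623077)/(-1343757 - 568955)) = -2081130*(-3112026 + 1669022/(-1912712)) = -2081130*(-3112026 + 1669022*(-1/1912712)) = -2081130*(-3112026 - 834511/956356) = -2081130*(-2976205571767/956356) = 3096935350785728355/478178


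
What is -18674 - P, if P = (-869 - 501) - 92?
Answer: -17212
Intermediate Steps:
P = -1462 (P = -1370 - 92 = -1462)
-18674 - P = -18674 - 1*(-1462) = -18674 + 1462 = -17212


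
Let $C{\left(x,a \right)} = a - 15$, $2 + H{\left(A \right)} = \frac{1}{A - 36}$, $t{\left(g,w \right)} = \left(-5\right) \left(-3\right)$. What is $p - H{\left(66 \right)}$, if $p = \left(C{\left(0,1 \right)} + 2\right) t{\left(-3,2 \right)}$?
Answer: $- \frac{5341}{30} \approx -178.03$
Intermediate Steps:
$t{\left(g,w \right)} = 15$
$H{\left(A \right)} = -2 + \frac{1}{-36 + A}$ ($H{\left(A \right)} = -2 + \frac{1}{A - 36} = -2 + \frac{1}{-36 + A}$)
$C{\left(x,a \right)} = -15 + a$ ($C{\left(x,a \right)} = a - 15 = -15 + a$)
$p = -180$ ($p = \left(\left(-15 + 1\right) + 2\right) 15 = \left(-14 + 2\right) 15 = \left(-12\right) 15 = -180$)
$p - H{\left(66 \right)} = -180 - \frac{73 - 132}{-36 + 66} = -180 - \frac{73 - 132}{30} = -180 - \frac{1}{30} \left(-59\right) = -180 - - \frac{59}{30} = -180 + \frac{59}{30} = - \frac{5341}{30}$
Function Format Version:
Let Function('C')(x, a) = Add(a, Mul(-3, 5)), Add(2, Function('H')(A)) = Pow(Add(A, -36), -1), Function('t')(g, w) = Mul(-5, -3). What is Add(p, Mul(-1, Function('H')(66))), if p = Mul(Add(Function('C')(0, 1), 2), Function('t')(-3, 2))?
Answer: Rational(-5341, 30) ≈ -178.03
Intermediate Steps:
Function('t')(g, w) = 15
Function('H')(A) = Add(-2, Pow(Add(-36, A), -1)) (Function('H')(A) = Add(-2, Pow(Add(A, -36), -1)) = Add(-2, Pow(Add(-36, A), -1)))
Function('C')(x, a) = Add(-15, a) (Function('C')(x, a) = Add(a, -15) = Add(-15, a))
p = -180 (p = Mul(Add(Add(-15, 1), 2), 15) = Mul(Add(-14, 2), 15) = Mul(-12, 15) = -180)
Add(p, Mul(-1, Function('H')(66))) = Add(-180, Mul(-1, Mul(Pow(Add(-36, 66), -1), Add(73, Mul(-2, 66))))) = Add(-180, Mul(-1, Mul(Pow(30, -1), Add(73, -132)))) = Add(-180, Mul(-1, Mul(Rational(1, 30), -59))) = Add(-180, Mul(-1, Rational(-59, 30))) = Add(-180, Rational(59, 30)) = Rational(-5341, 30)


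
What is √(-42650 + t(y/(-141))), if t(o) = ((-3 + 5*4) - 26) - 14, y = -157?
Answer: I*√42673 ≈ 206.57*I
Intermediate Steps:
t(o) = -23 (t(o) = ((-3 + 20) - 26) - 14 = (17 - 26) - 14 = -9 - 14 = -23)
√(-42650 + t(y/(-141))) = √(-42650 - 23) = √(-42673) = I*√42673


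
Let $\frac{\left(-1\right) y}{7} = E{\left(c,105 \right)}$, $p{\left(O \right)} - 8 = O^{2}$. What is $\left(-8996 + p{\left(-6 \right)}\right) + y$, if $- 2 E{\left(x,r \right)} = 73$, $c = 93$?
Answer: $- \frac{17393}{2} \approx -8696.5$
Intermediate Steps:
$p{\left(O \right)} = 8 + O^{2}$
$E{\left(x,r \right)} = - \frac{73}{2}$ ($E{\left(x,r \right)} = \left(- \frac{1}{2}\right) 73 = - \frac{73}{2}$)
$y = \frac{511}{2}$ ($y = \left(-7\right) \left(- \frac{73}{2}\right) = \frac{511}{2} \approx 255.5$)
$\left(-8996 + p{\left(-6 \right)}\right) + y = \left(-8996 + \left(8 + \left(-6\right)^{2}\right)\right) + \frac{511}{2} = \left(-8996 + \left(8 + 36\right)\right) + \frac{511}{2} = \left(-8996 + 44\right) + \frac{511}{2} = -8952 + \frac{511}{2} = - \frac{17393}{2}$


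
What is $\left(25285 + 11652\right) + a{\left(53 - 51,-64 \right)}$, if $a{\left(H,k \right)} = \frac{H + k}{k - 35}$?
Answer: $\frac{3656825}{99} \approx 36938.0$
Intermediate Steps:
$a{\left(H,k \right)} = \frac{H + k}{-35 + k}$
$\left(25285 + 11652\right) + a{\left(53 - 51,-64 \right)} = \left(25285 + 11652\right) + \frac{\left(53 - 51\right) - 64}{-35 - 64} = 36937 + \frac{2 - 64}{-99} = 36937 - - \frac{62}{99} = 36937 + \frac{62}{99} = \frac{3656825}{99}$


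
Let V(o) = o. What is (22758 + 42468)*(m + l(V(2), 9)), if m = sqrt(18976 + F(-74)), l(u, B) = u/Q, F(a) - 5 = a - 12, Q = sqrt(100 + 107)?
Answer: 65226*sqrt(18895) + 43484*sqrt(23)/23 ≈ 8.9750e+6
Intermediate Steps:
Q = 3*sqrt(23) (Q = sqrt(207) = 3*sqrt(23) ≈ 14.387)
F(a) = -7 + a (F(a) = 5 + (a - 12) = 5 + (-12 + a) = -7 + a)
l(u, B) = u*sqrt(23)/69 (l(u, B) = u/((3*sqrt(23))) = u*(sqrt(23)/69) = u*sqrt(23)/69)
m = sqrt(18895) (m = sqrt(18976 + (-7 - 74)) = sqrt(18976 - 81) = sqrt(18895) ≈ 137.46)
(22758 + 42468)*(m + l(V(2), 9)) = (22758 + 42468)*(sqrt(18895) + (1/69)*2*sqrt(23)) = 65226*(sqrt(18895) + 2*sqrt(23)/69) = 65226*sqrt(18895) + 43484*sqrt(23)/23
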